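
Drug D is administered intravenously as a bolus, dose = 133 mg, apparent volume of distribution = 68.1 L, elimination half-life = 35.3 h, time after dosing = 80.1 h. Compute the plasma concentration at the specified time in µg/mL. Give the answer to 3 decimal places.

C₀ = Dose / Vd = 133.0 / 68.1 = 1.953 mg/L
k = ln2 / t½ = 0.693147 / 35.3 = 0.01964 h⁻¹
C = C₀ · e^(−k·t) = 1.953 × e^(−0.01964 × 80.1)
  = 1.953 × 0.2074 = 0.4051 mg/L
(0.4051 mg/L = 0.4051 µg/mL)

0.405 µg/mL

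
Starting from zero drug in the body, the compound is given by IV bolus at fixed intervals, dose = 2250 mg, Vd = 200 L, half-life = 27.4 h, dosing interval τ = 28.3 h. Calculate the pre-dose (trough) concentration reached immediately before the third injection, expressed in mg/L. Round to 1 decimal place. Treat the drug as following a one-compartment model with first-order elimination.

8.2 mg/L

C₀ per dose = Dose / Vd = 2250 / 200 = 11.25 mg/L
k = ln2 / t½ = 0.693147 / 27.4 = 0.02530 h⁻¹
Fraction remaining after one interval: r = e^(−kτ) = e^(−0.02530 × 28.3) = 0.4887
Before dose 3, 2 doses have been given (aged 1τ, 2τ).
C_trough = C₀ × (r + r²) = 11.25 × (0.4887 + 0.2388) = 8.184 mg/L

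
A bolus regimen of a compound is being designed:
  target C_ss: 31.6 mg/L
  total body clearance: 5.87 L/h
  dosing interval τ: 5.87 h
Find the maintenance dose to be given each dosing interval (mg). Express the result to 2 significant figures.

1100 mg

At steady state, Dose/τ = Css × CL.
Dose = Css × CL × τ = 31.6 × 5.870 × 5.87 = 1089 mg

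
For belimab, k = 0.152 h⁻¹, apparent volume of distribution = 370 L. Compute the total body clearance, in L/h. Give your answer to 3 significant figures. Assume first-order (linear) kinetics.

56.2 L/h

CL = k × Vd = 0.152 × 370 = 56.24 L/h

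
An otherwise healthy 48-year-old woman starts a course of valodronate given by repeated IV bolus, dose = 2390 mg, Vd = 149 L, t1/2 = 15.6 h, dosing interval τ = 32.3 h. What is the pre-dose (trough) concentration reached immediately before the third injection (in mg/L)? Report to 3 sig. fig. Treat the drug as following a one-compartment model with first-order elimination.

4.73 mg/L

C₀ per dose = Dose / Vd = 2390 / 149 = 16.04 mg/L
k = ln2 / t½ = 0.693147 / 15.6 = 0.04443 h⁻¹
Fraction remaining after one interval: r = e^(−kτ) = e^(−0.04443 × 32.3) = 0.2381
Before dose 3, 2 doses have been given (aged 1τ, 2τ).
C_trough = C₀ × (r + r²) = 16.04 × (0.2381 + 0.05669) = 4.728 mg/L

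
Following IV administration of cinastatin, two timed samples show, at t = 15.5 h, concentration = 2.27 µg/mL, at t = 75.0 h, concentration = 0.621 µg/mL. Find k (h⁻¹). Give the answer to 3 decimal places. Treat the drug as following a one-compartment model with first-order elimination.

0.022 h⁻¹

k = ln(C₁/C₂) / (t₂ − t₁) = ln(2.27/0.621) / (75.0 − 15.5)
  = 1.296 / 59.50 = 0.02178 h⁻¹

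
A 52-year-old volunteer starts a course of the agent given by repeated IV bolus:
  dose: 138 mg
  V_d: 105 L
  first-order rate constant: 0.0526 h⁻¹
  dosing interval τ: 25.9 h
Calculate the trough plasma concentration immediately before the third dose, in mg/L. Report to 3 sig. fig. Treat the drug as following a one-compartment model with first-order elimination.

C₀ per dose = Dose / Vd = 138 / 105 = 1.314 mg/L
Fraction remaining after one interval: r = e^(−kτ) = e^(−0.05260 × 25.9) = 0.2561
Before dose 3, 2 doses have been given (aged 1τ, 2τ).
C_trough = C₀ × (r + r²) = 1.314 × (0.2561 + 0.06559) = 0.4227 mg/L

0.423 mg/L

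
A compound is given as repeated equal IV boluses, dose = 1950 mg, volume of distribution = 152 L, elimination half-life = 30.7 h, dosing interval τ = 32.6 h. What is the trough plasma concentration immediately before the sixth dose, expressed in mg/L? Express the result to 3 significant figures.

11.5 mg/L

C₀ per dose = Dose / Vd = 1950 / 152 = 12.83 mg/L
k = ln2 / t½ = 0.693147 / 30.7 = 0.02258 h⁻¹
Fraction remaining after one interval: r = e^(−kτ) = e^(−0.02258 × 32.6) = 0.4790
Before dose 6, 5 doses have been given (aged 1τ, 2τ, 3τ, 4τ, 5τ).
C_trough = C₀ × (r + r² + … + r^5) = C₀ × r(1−r^5)/(1−r)
        = 12.83 × 0.4790 × (1 − 0.02522) / (1 − 0.4790) = 11.50 mg/L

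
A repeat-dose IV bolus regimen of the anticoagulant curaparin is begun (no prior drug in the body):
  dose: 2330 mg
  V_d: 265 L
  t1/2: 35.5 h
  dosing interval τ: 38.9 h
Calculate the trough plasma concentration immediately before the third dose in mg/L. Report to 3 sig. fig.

C₀ per dose = Dose / Vd = 2330 / 265 = 8.792 mg/L
k = ln2 / t½ = 0.693147 / 35.5 = 0.01953 h⁻¹
Fraction remaining after one interval: r = e^(−kτ) = e^(−0.01953 × 38.9) = 0.4678
Before dose 3, 2 doses have been given (aged 1τ, 2τ).
C_trough = C₀ × (r + r²) = 8.792 × (0.4678 + 0.2188) = 6.037 mg/L

6.04 mg/L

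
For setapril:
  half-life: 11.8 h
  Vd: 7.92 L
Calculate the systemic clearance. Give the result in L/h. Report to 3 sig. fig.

0.465 L/h

k = ln2 / t½ = 0.693147 / 11.8 = 0.05874 h⁻¹
CL = k × Vd = 0.05874 × 7.92 = 0.4652 L/h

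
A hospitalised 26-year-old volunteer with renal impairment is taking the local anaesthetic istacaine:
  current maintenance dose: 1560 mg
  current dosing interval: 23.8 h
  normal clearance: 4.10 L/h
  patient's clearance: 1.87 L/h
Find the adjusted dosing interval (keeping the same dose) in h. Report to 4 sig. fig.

52.18 h

To keep the same average steady-state level, dosing rate must scale with clearance.
CL ratio = 1.87 / 4.10 = 0.4561
New interval (same dose) = 23.8 / 0.4561 = 52.18 h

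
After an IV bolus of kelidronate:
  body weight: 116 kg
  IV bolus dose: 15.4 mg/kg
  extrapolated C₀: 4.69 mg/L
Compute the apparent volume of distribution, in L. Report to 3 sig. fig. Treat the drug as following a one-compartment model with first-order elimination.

Dose = 15.4 × 116 = 1786 mg
Vd = Dose / C₀ = 1786 / 4.69 = 380.8 L

381 L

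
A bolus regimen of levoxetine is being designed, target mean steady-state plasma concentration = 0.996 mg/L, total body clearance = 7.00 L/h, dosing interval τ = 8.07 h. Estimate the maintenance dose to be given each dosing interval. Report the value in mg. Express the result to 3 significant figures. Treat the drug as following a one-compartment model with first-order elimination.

56.3 mg

At steady state, Dose/τ = Css × CL.
Dose = Css × CL × τ = 0.996 × 7.000 × 8.07 = 56.26 mg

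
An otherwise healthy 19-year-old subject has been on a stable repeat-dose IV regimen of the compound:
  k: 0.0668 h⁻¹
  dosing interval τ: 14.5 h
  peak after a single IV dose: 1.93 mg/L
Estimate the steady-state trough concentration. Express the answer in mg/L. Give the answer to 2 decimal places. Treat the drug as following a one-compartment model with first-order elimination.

e^(−kτ) = e^(−0.06680 × 14.5) = 0.3796
Accumulation ratio R = 1 / (1 − e^(−kτ)) = 1 / (1 − 0.3796) = 1.612
Steady-state trough = C₀ × R × e^(−kτ) = 1.93 × 1.612 × 0.3796 = 1.181 mg/L

1.18 mg/L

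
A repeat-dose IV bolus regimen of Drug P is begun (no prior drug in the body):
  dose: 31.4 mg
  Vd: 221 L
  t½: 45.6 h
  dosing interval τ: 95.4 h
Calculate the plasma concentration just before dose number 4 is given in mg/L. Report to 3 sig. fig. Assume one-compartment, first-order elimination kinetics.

0.0430 mg/L

C₀ per dose = Dose / Vd = 31.4 / 221 = 0.1421 mg/L
k = ln2 / t½ = 0.693147 / 45.6 = 0.01520 h⁻¹
Fraction remaining after one interval: r = e^(−kτ) = e^(−0.01520 × 95.4) = 0.2346
Before dose 4, 3 doses have been given (aged 1τ, 2τ, 3τ).
C_trough = C₀ × (r + r² + … + r^3) = C₀ × r(1−r^3)/(1−r)
        = 0.1421 × 0.2346 × (1 − 0.01291) / (1 − 0.2346) = 0.04299 mg/L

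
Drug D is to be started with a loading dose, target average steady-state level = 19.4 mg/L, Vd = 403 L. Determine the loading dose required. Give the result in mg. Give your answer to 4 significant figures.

7818 mg

LD = Css × Vd = 19.4 × 403 = 7818 mg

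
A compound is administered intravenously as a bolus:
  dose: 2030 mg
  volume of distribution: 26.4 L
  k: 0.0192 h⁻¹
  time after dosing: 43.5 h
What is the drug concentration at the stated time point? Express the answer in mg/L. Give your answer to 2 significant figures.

33 mg/L

C₀ = Dose / Vd = 2030 / 26.4 = 76.89 mg/L
C = C₀ · e^(−k·t) = 76.89 × e^(−0.01920 × 43.5)
  = 76.89 × 0.4338 = 33.35 mg/L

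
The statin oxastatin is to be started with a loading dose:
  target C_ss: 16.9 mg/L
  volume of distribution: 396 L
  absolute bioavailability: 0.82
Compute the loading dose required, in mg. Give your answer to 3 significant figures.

8160 mg

LD = Css × Vd / F = 16.9 × 396 / 0.82 = 8161 mg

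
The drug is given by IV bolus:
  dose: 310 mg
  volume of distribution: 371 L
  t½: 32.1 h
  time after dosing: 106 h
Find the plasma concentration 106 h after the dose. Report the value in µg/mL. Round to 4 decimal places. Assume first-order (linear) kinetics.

C₀ = Dose / Vd = 310.0 / 371 = 0.8356 mg/L
k = ln2 / t½ = 0.693147 / 32.1 = 0.02159 h⁻¹
C = C₀ · e^(−k·t) = 0.8356 × e^(−0.02159 × 106)
  = 0.8356 × 0.1014 = 0.08473 mg/L
(0.08473 mg/L = 0.08473 µg/mL)

0.0847 µg/mL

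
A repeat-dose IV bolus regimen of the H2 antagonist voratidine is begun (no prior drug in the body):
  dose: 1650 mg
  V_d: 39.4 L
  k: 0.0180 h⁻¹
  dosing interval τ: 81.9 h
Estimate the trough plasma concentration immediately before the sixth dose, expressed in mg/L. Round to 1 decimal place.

12.4 mg/L

C₀ per dose = Dose / Vd = 1650 / 39.4 = 41.88 mg/L
Fraction remaining after one interval: r = e^(−kτ) = e^(−0.01800 × 81.9) = 0.2290
Before dose 6, 5 doses have been given (aged 1τ, 2τ, 3τ, 4τ, 5τ).
C_trough = C₀ × (r + r² + … + r^5) = C₀ × r(1−r^5)/(1−r)
        = 41.88 × 0.2290 × (1 − 0.0006298) / (1 − 0.2290) = 12.43 mg/L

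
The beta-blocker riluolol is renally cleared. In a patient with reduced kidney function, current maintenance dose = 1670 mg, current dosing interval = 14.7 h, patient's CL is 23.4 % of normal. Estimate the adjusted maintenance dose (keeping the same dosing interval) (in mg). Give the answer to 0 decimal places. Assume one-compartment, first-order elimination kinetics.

391 mg

To keep the same average steady-state level, dosing rate must scale with clearance.
CL ratio = 23.4 / 100 = 0.2340
New dose (same interval) = 1670 × 0.2340 = 390.8 mg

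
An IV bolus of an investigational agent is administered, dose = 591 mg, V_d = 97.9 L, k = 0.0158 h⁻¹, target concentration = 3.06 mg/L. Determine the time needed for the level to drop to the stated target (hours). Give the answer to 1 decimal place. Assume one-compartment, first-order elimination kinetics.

43.0 h

C₀ = Dose / Vd = 591.0 / 97.9 = 6.037 mg/L
t = ln(C₀ / C) / k = ln(6.037 / 3.06) / 0.01580
  = ln(1.973) / 0.01580 = 0.6796 / 0.01580 = 43.01 h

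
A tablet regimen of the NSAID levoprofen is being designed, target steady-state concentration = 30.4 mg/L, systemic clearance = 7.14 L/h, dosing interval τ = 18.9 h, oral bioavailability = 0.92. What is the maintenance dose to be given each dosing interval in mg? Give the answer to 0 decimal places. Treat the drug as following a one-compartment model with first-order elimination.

At steady state, F × (Dose/τ) = Css × CL.
Dose = Css × CL × τ / F = 30.4 × 7.140 × 18.9 / 0.92 = 4459 mg

4459 mg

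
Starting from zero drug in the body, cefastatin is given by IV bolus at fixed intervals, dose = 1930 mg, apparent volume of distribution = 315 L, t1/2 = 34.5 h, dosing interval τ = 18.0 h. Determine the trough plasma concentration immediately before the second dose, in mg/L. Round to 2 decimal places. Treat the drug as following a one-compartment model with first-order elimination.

C₀ per dose = Dose / Vd = 1930 / 315 = 6.127 mg/L
k = ln2 / t½ = 0.693147 / 34.5 = 0.02009 h⁻¹
Fraction remaining after one interval: r = e^(−kτ) = e^(−0.02009 × 18.0) = 0.6965
Before dose 2, 1 dose has been given (aged 1τ).
C_trough = C₀ × r = 6.127 × 0.6965 = 4.267 mg/L

4.27 mg/L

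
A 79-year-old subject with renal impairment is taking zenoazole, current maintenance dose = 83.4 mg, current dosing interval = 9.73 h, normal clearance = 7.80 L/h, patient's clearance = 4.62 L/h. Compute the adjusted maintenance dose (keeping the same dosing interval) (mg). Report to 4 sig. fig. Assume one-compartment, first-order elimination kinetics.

To keep the same average steady-state level, dosing rate must scale with clearance.
CL ratio = 4.62 / 7.80 = 0.5923
New dose (same interval) = 83.4 × 0.5923 = 49.40 mg

49.40 mg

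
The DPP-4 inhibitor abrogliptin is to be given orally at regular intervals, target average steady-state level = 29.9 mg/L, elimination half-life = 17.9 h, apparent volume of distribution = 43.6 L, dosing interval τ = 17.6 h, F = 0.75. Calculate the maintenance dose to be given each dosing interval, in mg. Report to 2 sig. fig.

k = ln2 / t½ = 0.693147 / 17.9 = 0.03872 h⁻¹
CL = k × Vd = 0.03872 × 43.6 = 1.688 L/h
At steady state, F × (Dose/τ) = Css × CL.
Dose = Css × CL × τ / F = 29.9 × 1.688 × 17.6 / 0.75 = 1184 mg

1200 mg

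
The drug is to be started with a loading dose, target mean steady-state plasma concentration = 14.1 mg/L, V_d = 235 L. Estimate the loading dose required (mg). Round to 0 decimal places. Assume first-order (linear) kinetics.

3314 mg

LD = Css × Vd = 14.1 × 235 = 3314 mg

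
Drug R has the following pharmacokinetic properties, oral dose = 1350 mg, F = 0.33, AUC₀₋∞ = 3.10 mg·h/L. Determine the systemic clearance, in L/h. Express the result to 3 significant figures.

144 L/h

CL = F·Dose / AUC = 0.33 × 1350 / 3.10 = 143.7 L/h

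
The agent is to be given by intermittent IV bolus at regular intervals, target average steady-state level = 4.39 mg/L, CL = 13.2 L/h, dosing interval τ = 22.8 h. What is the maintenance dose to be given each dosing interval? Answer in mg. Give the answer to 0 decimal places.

1321 mg

At steady state, Dose/τ = Css × CL.
Dose = Css × CL × τ = 4.39 × 13.20 × 22.8 = 1321 mg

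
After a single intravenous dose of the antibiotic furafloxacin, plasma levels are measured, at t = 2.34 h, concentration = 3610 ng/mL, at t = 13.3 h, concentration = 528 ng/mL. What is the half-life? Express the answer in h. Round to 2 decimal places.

k = ln(C₁/C₂) / (t₂ − t₁) = ln(3610/528) / (13.3 − 2.34)
  = 1.922 / 10.96 = 0.1754 h⁻¹
t½ = ln2 / k = 0.693147 / 0.1754 = 3.952 h

3.95 h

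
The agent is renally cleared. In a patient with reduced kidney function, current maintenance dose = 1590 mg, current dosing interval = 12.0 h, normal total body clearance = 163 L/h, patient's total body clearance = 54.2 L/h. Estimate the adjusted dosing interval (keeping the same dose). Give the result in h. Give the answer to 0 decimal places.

36 h

To keep the same average steady-state level, dosing rate must scale with clearance.
CL ratio = 54.2 / 163 = 0.3325
New interval (same dose) = 12.0 / 0.3325 = 36.09 h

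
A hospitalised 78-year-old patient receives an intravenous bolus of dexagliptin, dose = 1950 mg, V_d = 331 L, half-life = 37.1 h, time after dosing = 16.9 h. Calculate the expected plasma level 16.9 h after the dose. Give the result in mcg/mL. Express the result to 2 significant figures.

4.3 mcg/mL

C₀ = Dose / Vd = 1950 / 331 = 5.891 mg/L
k = ln2 / t½ = 0.693147 / 37.1 = 0.01868 h⁻¹
C = C₀ · e^(−k·t) = 5.891 × e^(−0.01868 × 16.9)
  = 5.891 × 0.7293 = 4.296 mg/L
(4.296 mg/L = 4.296 mcg/mL)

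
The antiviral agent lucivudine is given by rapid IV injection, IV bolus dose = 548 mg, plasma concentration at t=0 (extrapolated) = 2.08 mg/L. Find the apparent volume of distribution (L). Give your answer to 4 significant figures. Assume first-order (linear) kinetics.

263.5 L

Vd = Dose / C₀ = 548.0 / 2.08 = 263.5 L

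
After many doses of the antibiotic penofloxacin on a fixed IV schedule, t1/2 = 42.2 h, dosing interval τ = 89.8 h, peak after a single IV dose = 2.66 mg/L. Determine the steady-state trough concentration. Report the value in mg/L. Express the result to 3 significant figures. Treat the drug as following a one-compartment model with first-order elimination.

0.789 mg/L

k = ln2 / t½ = 0.693147 / 42.2 = 0.01643 h⁻¹
e^(−kτ) = e^(−0.01643 × 89.8) = 0.2287
Accumulation ratio R = 1 / (1 − e^(−kτ)) = 1 / (1 − 0.2287) = 1.297
Steady-state trough = C₀ × R × e^(−kτ) = 2.66 × 1.297 × 0.2287 = 0.7890 mg/L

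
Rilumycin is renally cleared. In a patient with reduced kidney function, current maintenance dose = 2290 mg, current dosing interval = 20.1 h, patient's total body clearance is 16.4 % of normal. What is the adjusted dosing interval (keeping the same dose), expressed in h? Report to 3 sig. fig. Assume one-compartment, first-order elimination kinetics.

123 h

To keep the same average steady-state level, dosing rate must scale with clearance.
CL ratio = 16.4 / 100 = 0.1640
New interval (same dose) = 20.1 / 0.1640 = 122.6 h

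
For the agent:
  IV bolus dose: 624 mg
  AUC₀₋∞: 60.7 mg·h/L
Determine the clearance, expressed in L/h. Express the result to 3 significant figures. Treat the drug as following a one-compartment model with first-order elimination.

CL = Dose / AUC = 624 / 60.7 = 10.28 L/h

10.3 L/h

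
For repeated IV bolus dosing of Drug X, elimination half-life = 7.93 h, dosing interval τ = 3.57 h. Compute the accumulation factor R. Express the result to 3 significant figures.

k = ln2 / t½ = 0.693147 / 7.93 = 0.08741 h⁻¹
e^(−kτ) = e^(−0.08741 × 3.57) = 0.7319
Accumulation ratio R = 1 / (1 − e^(−kτ)) = 1 / (1 − 0.7319) = 3.730

3.73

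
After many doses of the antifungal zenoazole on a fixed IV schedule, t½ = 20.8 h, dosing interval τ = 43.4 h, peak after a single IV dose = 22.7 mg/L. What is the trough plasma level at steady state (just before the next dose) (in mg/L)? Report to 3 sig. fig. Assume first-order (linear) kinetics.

6.99 mg/L

k = ln2 / t½ = 0.693147 / 20.8 = 0.03332 h⁻¹
e^(−kτ) = e^(−0.03332 × 43.4) = 0.2355
Accumulation ratio R = 1 / (1 − e^(−kτ)) = 1 / (1 − 0.2355) = 1.308
Steady-state trough = C₀ × R × e^(−kτ) = 22.7 × 1.308 × 0.2355 = 6.992 mg/L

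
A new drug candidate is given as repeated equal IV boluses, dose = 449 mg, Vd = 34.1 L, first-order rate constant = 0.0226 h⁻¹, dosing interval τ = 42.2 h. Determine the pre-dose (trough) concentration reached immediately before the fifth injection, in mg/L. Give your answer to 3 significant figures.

C₀ per dose = Dose / Vd = 449 / 34.1 = 13.17 mg/L
Fraction remaining after one interval: r = e^(−kτ) = e^(−0.02260 × 42.2) = 0.3853
Before dose 5, 4 doses have been given (aged 1τ, 2τ, 3τ, 4τ).
C_trough = C₀ × (r + r² + … + r^4) = C₀ × r(1−r^4)/(1−r)
        = 13.17 × 0.3853 × (1 − 0.02204) / (1 − 0.3853) = 8.073 mg/L

8.07 mg/L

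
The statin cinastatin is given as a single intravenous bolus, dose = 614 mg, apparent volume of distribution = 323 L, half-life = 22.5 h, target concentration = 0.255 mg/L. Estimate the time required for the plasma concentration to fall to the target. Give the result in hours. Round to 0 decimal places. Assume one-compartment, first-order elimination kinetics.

C₀ = Dose / Vd = 614.0 / 323 = 1.901 mg/L
k = ln2 / t½ = 0.693147 / 22.5 = 0.03081 h⁻¹
t = ln(C₀ / C) / k = ln(1.901 / 0.255) / 0.03081
  = ln(7.455) / 0.03081 = 2.009 / 0.03081 = 65.21 h

65 h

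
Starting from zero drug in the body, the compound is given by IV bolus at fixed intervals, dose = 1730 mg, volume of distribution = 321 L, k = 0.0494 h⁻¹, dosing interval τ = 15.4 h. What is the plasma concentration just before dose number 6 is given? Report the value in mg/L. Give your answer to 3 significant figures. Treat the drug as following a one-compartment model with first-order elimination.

C₀ per dose = Dose / Vd = 1730 / 321 = 5.389 mg/L
Fraction remaining after one interval: r = e^(−kτ) = e^(−0.04940 × 15.4) = 0.4673
Before dose 6, 5 doses have been given (aged 1τ, 2τ, 3τ, 4τ, 5τ).
C_trough = C₀ × (r + r² + … + r^5) = C₀ × r(1−r^5)/(1−r)
        = 5.389 × 0.4673 × (1 − 0.02228) / (1 − 0.4673) = 4.622 mg/L

4.62 mg/L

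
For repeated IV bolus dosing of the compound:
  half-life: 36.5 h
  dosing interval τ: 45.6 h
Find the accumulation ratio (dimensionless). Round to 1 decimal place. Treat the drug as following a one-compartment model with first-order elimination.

k = ln2 / t½ = 0.693147 / 36.5 = 0.01899 h⁻¹
e^(−kτ) = e^(−0.01899 × 45.6) = 0.4207
Accumulation ratio R = 1 / (1 − e^(−kτ)) = 1 / (1 − 0.4207) = 1.726

1.7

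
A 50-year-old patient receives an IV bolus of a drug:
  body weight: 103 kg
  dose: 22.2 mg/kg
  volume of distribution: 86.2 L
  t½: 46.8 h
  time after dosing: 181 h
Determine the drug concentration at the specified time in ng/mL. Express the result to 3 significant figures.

Total dose = 22.2 × 103 = 2287 mg
C₀ = Dose / Vd = 2287 / 86.2 = 26.53 mg/L
k = ln2 / t½ = 0.693147 / 46.8 = 0.01481 h⁻¹
C = C₀ · e^(−k·t) = 26.53 × e^(−0.01481 × 181)
  = 26.53 × 0.06852 = 1.818 mg/L
Convert: 1.818 mg/L × 1000 = 1818 ng/mL

1820 ng/mL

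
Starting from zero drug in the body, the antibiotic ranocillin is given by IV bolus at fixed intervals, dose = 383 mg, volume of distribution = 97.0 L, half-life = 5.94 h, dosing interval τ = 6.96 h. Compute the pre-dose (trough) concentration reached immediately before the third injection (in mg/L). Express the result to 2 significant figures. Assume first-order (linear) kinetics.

C₀ per dose = Dose / Vd = 383 / 97.0 = 3.948 mg/L
k = ln2 / t½ = 0.693147 / 5.94 = 0.1167 h⁻¹
Fraction remaining after one interval: r = e^(−kτ) = e^(−0.1167 × 6.96) = 0.4439
Before dose 3, 2 doses have been given (aged 1τ, 2τ).
C_trough = C₀ × (r + r²) = 3.948 × (0.4439 + 0.1970) = 2.530 mg/L

2.5 mg/L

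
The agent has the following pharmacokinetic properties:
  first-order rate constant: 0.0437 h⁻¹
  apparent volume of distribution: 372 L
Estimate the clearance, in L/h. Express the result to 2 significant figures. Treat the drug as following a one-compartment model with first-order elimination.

CL = k × Vd = 0.0437 × 372 = 16.26 L/h

16 L/h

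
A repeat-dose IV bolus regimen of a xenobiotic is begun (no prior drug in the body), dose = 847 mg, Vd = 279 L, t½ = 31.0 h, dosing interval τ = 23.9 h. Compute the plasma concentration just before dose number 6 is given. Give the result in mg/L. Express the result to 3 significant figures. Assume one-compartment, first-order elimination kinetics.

C₀ per dose = Dose / Vd = 847 / 279 = 3.036 mg/L
k = ln2 / t½ = 0.693147 / 31.0 = 0.02236 h⁻¹
Fraction remaining after one interval: r = e^(−kτ) = e^(−0.02236 × 23.9) = 0.5860
Before dose 6, 5 doses have been given (aged 1τ, 2τ, 3τ, 4τ, 5τ).
C_trough = C₀ × (r + r² + … + r^5) = C₀ × r(1−r^5)/(1−r)
        = 3.036 × 0.5860 × (1 − 0.06910) / (1 − 0.5860) = 4.000 mg/L

4.00 mg/L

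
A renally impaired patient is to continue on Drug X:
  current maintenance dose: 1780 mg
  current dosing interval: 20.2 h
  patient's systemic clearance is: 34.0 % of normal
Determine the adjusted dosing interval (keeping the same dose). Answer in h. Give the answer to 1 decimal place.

To keep the same average steady-state level, dosing rate must scale with clearance.
CL ratio = 34.0 / 100 = 0.3400
New interval (same dose) = 20.2 / 0.3400 = 59.41 h

59.4 h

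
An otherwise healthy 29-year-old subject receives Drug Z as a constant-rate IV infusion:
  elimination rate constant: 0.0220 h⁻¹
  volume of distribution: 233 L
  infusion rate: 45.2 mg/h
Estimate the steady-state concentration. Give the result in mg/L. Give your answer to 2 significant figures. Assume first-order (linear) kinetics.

CL = k × Vd = 0.02200 × 233 = 5.126 L/h
At steady state Css = R₀ / CL = 45.2 / 5.126 = 8.818 mg/L

8.8 mg/L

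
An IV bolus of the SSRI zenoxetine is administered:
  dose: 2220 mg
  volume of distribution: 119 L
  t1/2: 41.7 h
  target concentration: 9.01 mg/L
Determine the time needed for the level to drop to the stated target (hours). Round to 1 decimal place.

C₀ = Dose / Vd = 2220 / 119 = 18.66 mg/L
k = ln2 / t½ = 0.693147 / 41.7 = 0.01662 h⁻¹
t = ln(C₀ / C) / k = ln(18.66 / 9.01) / 0.01662
  = ln(2.071) / 0.01662 = 0.7280 / 0.01662 = 43.80 h

43.8 h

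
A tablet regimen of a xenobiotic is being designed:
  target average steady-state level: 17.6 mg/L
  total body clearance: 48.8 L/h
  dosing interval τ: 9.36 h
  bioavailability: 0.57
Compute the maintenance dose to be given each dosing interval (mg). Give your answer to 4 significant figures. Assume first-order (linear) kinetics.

14100 mg

At steady state, F × (Dose/τ) = Css × CL.
Dose = Css × CL × τ / F = 17.6 × 48.80 × 9.36 / 0.57 = 14100 mg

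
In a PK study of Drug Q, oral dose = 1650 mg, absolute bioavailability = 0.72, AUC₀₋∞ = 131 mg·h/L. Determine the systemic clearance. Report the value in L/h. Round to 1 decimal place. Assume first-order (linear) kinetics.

9.1 L/h

CL = F·Dose / AUC = 0.72 × 1650 / 131 = 9.069 L/h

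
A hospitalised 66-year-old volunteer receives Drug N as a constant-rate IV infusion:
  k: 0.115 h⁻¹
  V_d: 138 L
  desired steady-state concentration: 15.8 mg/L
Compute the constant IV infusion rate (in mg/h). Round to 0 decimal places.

251 mg/h

CL = k × Vd = 0.1150 × 138 = 15.87 L/h
At steady state, infusion rate R₀ = Css × CL = 15.8 × 15.87 = 250.7 mg/h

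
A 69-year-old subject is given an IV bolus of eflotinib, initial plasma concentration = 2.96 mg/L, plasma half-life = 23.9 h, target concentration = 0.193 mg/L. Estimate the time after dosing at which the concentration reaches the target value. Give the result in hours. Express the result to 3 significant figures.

94.1 h

k = ln2 / t½ = 0.693147 / 23.9 = 0.02900 h⁻¹
t = ln(C₀ / C) / k = ln(2.960 / 0.193) / 0.02900
  = ln(15.34) / 0.02900 = 2.730 / 0.02900 = 94.14 h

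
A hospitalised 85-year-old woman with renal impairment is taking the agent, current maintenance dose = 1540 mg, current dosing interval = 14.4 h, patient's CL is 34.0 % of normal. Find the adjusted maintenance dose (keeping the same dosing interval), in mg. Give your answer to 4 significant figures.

To keep the same average steady-state level, dosing rate must scale with clearance.
CL ratio = 34.0 / 100 = 0.3400
New dose (same interval) = 1540 × 0.3400 = 523.6 mg

523.6 mg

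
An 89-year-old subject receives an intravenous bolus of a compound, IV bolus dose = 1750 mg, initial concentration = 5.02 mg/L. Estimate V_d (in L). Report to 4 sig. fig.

348.6 L

Vd = Dose / C₀ = 1750 / 5.02 = 348.6 L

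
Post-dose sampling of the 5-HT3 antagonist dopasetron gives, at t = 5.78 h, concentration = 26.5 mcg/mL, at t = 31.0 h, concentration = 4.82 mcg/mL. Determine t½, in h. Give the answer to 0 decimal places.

k = ln(C₁/C₂) / (t₂ − t₁) = ln(26.5/4.82) / (31.0 − 5.78)
  = 1.704 / 25.22 = 0.06757 h⁻¹
t½ = ln2 / k = 0.693147 / 0.06757 = 10.26 h

10 h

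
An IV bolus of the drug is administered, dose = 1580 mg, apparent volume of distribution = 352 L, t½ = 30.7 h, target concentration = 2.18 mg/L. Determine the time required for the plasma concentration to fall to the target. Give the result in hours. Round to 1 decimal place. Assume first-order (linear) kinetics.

32.0 h

C₀ = Dose / Vd = 1580 / 352 = 4.489 mg/L
k = ln2 / t½ = 0.693147 / 30.7 = 0.02258 h⁻¹
t = ln(C₀ / C) / k = ln(4.489 / 2.18) / 0.02258
  = ln(2.059) / 0.02258 = 0.7222 / 0.02258 = 31.98 h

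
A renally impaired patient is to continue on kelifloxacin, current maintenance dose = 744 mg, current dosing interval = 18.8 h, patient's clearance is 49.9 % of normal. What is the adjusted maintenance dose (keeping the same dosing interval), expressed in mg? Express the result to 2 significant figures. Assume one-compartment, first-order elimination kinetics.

370 mg

To keep the same average steady-state level, dosing rate must scale with clearance.
CL ratio = 49.9 / 100 = 0.4990
New dose (same interval) = 744 × 0.4990 = 371.3 mg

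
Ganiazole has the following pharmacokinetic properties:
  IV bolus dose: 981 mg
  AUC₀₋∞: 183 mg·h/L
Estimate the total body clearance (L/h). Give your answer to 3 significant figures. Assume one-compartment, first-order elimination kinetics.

5.36 L/h

CL = Dose / AUC = 981 / 183 = 5.361 L/h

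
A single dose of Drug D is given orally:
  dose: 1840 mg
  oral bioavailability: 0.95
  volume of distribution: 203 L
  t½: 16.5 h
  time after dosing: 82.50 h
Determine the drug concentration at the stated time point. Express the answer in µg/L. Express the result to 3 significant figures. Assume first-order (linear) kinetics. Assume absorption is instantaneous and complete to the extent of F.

269 µg/L

Amount reaching circulation = F × Dose = 0.95 × 1840 = 1748 mg
C₀ = F·Dose / Vd = 1748 / 203 = 8.611 mg/L
k = ln2 / t½ = 0.693147 / 16.5 = 0.04201 h⁻¹
t / t½ = 82.50 / 16.5 = 5 half-lives
C = C₀ × (1/2)^5 = 8.611 × 0.03125 = 0.2691 mg/L
Convert: 0.2691 mg/L × 1000 = 269.1 µg/L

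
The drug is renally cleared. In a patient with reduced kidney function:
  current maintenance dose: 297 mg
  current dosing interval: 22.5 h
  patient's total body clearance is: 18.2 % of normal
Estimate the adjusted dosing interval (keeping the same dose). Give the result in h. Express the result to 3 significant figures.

124 h

To keep the same average steady-state level, dosing rate must scale with clearance.
CL ratio = 18.2 / 100 = 0.1820
New interval (same dose) = 22.5 / 0.1820 = 123.6 h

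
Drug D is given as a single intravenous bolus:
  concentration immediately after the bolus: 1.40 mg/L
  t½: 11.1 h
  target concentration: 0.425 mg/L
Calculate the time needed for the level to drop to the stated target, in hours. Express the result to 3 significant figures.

k = ln2 / t½ = 0.693147 / 11.1 = 0.06245 h⁻¹
t = ln(C₀ / C) / k = ln(1.400 / 0.425) / 0.06245
  = ln(3.294) / 0.06245 = 1.192 / 0.06245 = 19.09 h

19.1 h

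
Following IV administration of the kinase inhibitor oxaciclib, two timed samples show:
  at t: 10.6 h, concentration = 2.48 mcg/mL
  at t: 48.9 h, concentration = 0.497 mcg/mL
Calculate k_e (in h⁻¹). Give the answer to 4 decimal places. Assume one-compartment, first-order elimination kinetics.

0.0420 h⁻¹

k = ln(C₁/C₂) / (t₂ − t₁) = ln(2.48/0.497) / (48.9 − 10.6)
  = 1.607 / 38.30 = 0.04196 h⁻¹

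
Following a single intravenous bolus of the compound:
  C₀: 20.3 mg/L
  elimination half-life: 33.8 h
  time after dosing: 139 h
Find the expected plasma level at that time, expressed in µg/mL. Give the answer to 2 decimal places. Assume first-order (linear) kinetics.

k = ln2 / t½ = 0.693147 / 33.8 = 0.02051 h⁻¹
C = C₀ · e^(−k·t) = 20.30 × e^(−0.02051 × 139)
  = 20.30 × 0.05779 = 1.173 mg/L
(1.173 mg/L = 1.173 µg/mL)

1.17 µg/mL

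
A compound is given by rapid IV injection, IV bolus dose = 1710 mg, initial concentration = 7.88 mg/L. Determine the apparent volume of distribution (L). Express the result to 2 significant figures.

Vd = Dose / C₀ = 1710 / 7.88 = 217.0 L

220 L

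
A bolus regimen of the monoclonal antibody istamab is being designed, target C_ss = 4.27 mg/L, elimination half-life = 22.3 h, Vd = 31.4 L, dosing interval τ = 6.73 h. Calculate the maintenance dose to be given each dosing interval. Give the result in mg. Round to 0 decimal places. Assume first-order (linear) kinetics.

k = ln2 / t½ = 0.693147 / 22.3 = 0.03108 h⁻¹
CL = k × Vd = 0.03108 × 31.4 = 0.9759 L/h
At steady state, Dose/τ = Css × CL.
Dose = Css × CL × τ = 4.27 × 0.9759 × 6.73 = 28.04 mg

28 mg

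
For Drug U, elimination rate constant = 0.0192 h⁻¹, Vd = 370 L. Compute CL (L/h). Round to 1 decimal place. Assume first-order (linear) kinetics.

CL = k × Vd = 0.0192 × 370 = 7.104 L/h

7.1 L/h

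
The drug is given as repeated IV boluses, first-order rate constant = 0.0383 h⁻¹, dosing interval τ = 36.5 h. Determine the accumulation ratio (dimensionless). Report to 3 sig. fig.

e^(−kτ) = e^(−0.03830 × 36.5) = 0.2471
Accumulation ratio R = 1 / (1 − e^(−kτ)) = 1 / (1 − 0.2471) = 1.328

1.33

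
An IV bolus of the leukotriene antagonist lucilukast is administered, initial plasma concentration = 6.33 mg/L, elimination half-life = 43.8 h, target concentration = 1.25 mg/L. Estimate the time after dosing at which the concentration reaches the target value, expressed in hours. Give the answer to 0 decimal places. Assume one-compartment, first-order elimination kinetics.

k = ln2 / t½ = 0.693147 / 43.8 = 0.01583 h⁻¹
t = ln(C₀ / C) / k = ln(6.330 / 1.25) / 0.01583
  = ln(5.064) / 0.01583 = 1.622 / 0.01583 = 102.5 h

103 h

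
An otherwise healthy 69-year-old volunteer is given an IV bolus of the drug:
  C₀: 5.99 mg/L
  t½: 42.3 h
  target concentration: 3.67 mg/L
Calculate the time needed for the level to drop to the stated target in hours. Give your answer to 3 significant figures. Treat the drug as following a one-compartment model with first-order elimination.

29.9 h

k = ln2 / t½ = 0.693147 / 42.3 = 0.01639 h⁻¹
t = ln(C₀ / C) / k = ln(5.990 / 3.67) / 0.01639
  = ln(1.632) / 0.01639 = 0.4898 / 0.01639 = 29.88 h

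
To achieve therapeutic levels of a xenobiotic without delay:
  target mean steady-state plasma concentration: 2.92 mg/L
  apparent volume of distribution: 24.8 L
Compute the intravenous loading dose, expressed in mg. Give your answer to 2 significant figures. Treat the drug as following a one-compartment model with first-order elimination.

72 mg

LD = Css × Vd = 2.92 × 24.8 = 72.42 mg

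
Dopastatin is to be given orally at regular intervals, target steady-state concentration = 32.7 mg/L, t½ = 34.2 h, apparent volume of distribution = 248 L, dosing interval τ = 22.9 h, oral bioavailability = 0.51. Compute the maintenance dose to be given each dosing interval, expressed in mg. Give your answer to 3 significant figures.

k = ln2 / t½ = 0.693147 / 34.2 = 0.02027 h⁻¹
CL = k × Vd = 0.02027 × 248 = 5.027 L/h
At steady state, F × (Dose/τ) = Css × CL.
Dose = Css × CL × τ / F = 32.7 × 5.027 × 22.9 / 0.51 = 7381 mg

7380 mg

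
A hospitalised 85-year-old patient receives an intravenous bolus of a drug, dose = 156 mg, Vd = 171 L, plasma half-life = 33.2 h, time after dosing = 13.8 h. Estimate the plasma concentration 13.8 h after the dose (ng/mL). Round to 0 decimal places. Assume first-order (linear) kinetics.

684 ng/mL

C₀ = Dose / Vd = 156.0 / 171 = 0.9123 mg/L
k = ln2 / t½ = 0.693147 / 33.2 = 0.02088 h⁻¹
C = C₀ · e^(−k·t) = 0.9123 × e^(−0.02088 × 13.8)
  = 0.9123 × 0.7497 = 0.6840 mg/L
Convert: 0.6840 mg/L × 1000 = 684.0 ng/mL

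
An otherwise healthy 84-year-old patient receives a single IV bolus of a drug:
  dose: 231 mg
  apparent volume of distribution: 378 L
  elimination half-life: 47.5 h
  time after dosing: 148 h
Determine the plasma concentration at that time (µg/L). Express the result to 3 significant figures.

70.5 µg/L

C₀ = Dose / Vd = 231.0 / 378 = 0.6111 mg/L
k = ln2 / t½ = 0.693147 / 47.5 = 0.01459 h⁻¹
C = C₀ · e^(−k·t) = 0.6111 × e^(−0.01459 × 148)
  = 0.6111 × 0.1154 = 0.07052 mg/L
Convert: 0.07052 mg/L × 1000 = 70.52 µg/L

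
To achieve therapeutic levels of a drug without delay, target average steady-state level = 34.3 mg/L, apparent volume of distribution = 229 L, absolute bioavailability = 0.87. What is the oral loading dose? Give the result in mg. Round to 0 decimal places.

LD = Css × Vd / F = 34.3 × 229 / 0.87 = 9028 mg

9028 mg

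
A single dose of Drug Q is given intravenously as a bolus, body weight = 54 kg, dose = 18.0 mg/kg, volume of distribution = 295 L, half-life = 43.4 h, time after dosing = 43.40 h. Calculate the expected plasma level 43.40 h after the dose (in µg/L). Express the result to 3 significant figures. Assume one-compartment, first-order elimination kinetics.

Total dose = 18.0 × 54 = 972.0 mg
C₀ = Dose / Vd = 972.0 / 295 = 3.295 mg/L
k = ln2 / t½ = 0.693147 / 43.4 = 0.01597 h⁻¹
t / t½ = 43.40 / 43.4 = 1 half-lives
C = C₀ × (1/2)^1 = 3.295 × 0.5000 = 1.648 mg/L
Convert: 1.648 mg/L × 1000 = 1648 µg/L

1650 µg/L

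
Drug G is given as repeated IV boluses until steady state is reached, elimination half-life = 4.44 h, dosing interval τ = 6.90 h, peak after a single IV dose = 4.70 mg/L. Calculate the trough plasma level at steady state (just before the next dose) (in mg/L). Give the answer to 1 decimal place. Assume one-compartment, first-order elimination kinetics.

2.4 mg/L

k = ln2 / t½ = 0.693147 / 4.44 = 0.1561 h⁻¹
e^(−kτ) = e^(−0.1561 × 6.90) = 0.3406
Accumulation ratio R = 1 / (1 − e^(−kτ)) = 1 / (1 − 0.3406) = 1.517
Steady-state trough = C₀ × R × e^(−kτ) = 4.70 × 1.517 × 0.3406 = 2.428 mg/L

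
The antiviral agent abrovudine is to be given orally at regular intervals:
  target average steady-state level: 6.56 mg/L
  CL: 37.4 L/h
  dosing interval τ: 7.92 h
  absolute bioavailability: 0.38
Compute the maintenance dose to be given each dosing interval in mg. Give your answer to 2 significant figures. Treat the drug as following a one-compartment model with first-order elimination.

5100 mg

At steady state, F × (Dose/τ) = Css × CL.
Dose = Css × CL × τ / F = 6.56 × 37.40 × 7.92 / 0.38 = 5113 mg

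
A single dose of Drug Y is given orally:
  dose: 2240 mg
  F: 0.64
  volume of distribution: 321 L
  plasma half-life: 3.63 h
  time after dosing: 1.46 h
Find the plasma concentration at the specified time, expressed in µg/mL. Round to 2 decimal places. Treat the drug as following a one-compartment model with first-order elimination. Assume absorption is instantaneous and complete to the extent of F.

3.38 µg/mL

Amount reaching circulation = F × Dose = 0.64 × 2240 = 1434 mg
C₀ = F·Dose / Vd = 1434 / 321 = 4.467 mg/L
k = ln2 / t½ = 0.693147 / 3.63 = 0.1909 h⁻¹
C = C₀ · e^(−k·t) = 4.467 × e^(−0.1909 × 1.46)
  = 4.467 × 0.7568 = 3.381 mg/L
(3.381 mg/L = 3.381 µg/mL)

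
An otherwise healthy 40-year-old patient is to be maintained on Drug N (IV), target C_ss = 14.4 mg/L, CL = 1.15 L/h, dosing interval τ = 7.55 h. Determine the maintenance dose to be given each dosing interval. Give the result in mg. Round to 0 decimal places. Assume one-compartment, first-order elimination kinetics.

125 mg

At steady state, Dose/τ = Css × CL.
Dose = Css × CL × τ = 14.4 × 1.150 × 7.55 = 125.0 mg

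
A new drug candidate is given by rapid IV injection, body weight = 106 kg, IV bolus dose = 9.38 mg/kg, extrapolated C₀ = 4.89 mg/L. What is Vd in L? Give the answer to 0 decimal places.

Dose = 9.38 × 106 = 994.3 mg
Vd = Dose / C₀ = 994.3 / 4.89 = 203.3 L

203 L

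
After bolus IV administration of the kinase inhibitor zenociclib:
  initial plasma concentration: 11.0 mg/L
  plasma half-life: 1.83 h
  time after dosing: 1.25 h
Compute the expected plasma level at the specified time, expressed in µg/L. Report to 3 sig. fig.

k = ln2 / t½ = 0.693147 / 1.83 = 0.3788 h⁻¹
C = C₀ · e^(−k·t) = 11.00 × e^(−0.3788 × 1.25)
  = 11.00 × 0.6228 = 6.851 mg/L
Convert: 6.851 mg/L × 1000 = 6851 µg/L

6850 µg/L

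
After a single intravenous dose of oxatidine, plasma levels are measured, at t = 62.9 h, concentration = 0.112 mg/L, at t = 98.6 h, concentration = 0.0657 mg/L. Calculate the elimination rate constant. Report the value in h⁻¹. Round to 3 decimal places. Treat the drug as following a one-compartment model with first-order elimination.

k = ln(C₁/C₂) / (t₂ − t₁) = ln(0.112/0.0657) / (98.6 − 62.9)
  = 0.5334 / 35.70 = 0.01494 h⁻¹

0.015 h⁻¹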